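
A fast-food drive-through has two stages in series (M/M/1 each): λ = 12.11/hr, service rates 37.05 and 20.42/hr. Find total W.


Each node sees arrival rate λ = 12.11/hr (tandem ⇒ throughput preserved).
W₁ = 1/(μ₁−λ) = 1/(37.05−12.11) = 0.04010 hr
W₂ = 1/(μ₂−λ) = 1/(20.42−12.11) = 0.12034 hr
W_total = W₁ + W₂ = 0.04010 + 0.12034 = 0.16043 hr

Final: 0.16043 hr


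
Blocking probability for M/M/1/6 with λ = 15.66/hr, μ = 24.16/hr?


ρ = λ/μ = 15.66/24.16 = 0.6482
P_K = (1−ρ)ρ^K/(1−ρ^(K+1)) = (0.3518·0.074160)/(1 − 0.048069)
= 0.026091/0.951931 = 0.027409

Final: 0.027409


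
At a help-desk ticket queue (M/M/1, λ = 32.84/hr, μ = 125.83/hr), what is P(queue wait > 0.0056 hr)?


ρ = 32.84/125.83 = 0.2610
P(Wq > t) = ρ·e^{−(μ−λ)t} = 0.2610·e^{−0.5207}
= 0.2610·0.594078 = 0.155047

Final: 0.155047


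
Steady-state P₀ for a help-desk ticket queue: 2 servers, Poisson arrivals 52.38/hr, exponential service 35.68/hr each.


a = λ/μ = 52.38/35.68 = 1.4680; ρ = a/c = 0.7340
Σ_{k=0}^{1} a^k/k! (terms k=0..1) = 1.00000 + 1.46805 = 2.46805
Tail: a^2/(2!(1−ρ)) = 2.15517/(2·0.2660) = 4.05144
P₀ = 1/(2.46805 + 4.05144) = 1/6.51949 = 0.153386

Final: 0.153386


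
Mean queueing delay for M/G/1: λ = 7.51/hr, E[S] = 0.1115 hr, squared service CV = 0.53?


ρ = λ·E[S] = 7.51·0.1115 = 0.8374
E[S²] = E[S]²(1+C_s²) = 0.1115²·(1+0.53) = 0.019021
Wq = λ·E[S²]/(2(1−ρ)) = 7.51·0.019021/(2·0.1626) = 0.43917 hr

Final: 0.43917 hr


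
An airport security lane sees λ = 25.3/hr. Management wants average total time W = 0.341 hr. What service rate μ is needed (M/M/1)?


W = 1/(μ−λ) ⇒ μ − λ = 1/W = 1/0.341 = 2.9326
μ = λ + 1/W = 25.3 + 2.9326 = 28.2326 per hr

Final: 28.2326 /hr


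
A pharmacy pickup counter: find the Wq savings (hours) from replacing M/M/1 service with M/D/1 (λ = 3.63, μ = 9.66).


ρ = 3.63/9.66 = 0.3758
Wq(M/M/1) = ρ/(μ−λ) = 0.3758/6.03 = 0.06232 hr
Wq(M/D/1) = ρ/(2(μ−λ)) = 0.03116 hr
Savings = 0.06232 − 0.03116 = 0.03116 hr

Final: 0.03116 hr


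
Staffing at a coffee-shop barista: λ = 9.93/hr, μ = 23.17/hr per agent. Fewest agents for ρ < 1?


Stability requires cμ > λ ⇔ c > λ/μ.
λ/μ = 9.93/23.17 = 0.4286
Minimum integer c = ⌊0.4286⌋ + 1 = 1
Check: 1·23.17 = 23.17 > 9.93, while 0·23.17 = 0.00 ≤ 9.93

Final: 1 servers


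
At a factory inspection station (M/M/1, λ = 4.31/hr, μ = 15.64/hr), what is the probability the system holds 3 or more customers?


ρ = 4.31/15.64 = 0.2756
P(N ≥ n) = ρ^n = 0.2756^3 = 0.020928

Final: 0.020928


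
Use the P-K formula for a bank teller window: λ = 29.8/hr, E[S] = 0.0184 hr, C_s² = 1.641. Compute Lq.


ρ = λ·E[S] = 29.8·0.0184 = 0.5483
Lq = ρ²(1+C_s²)/(2(1−ρ)) = 0.3007·(1+1.641)/(2·0.4517)
= 0.3007·2.6410/0.9034 = 0.87897

Final: 0.87897


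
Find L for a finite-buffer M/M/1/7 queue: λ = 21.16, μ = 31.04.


ρ = 21.16/31.04 = 0.6817
L = ρ[1 − (K+1)ρ^K + Kρ^(K+1)] / [(1−ρ)(1−ρ^(K+1))]
Numerator: 0.6817·(1 − 8·0.068416 + 7·0.046639) = 0.531145
Denominator: (0.3183)·(0.953361) = 0.303454
L = 0.531145/0.303454 = 1.7503

Final: 1.7503


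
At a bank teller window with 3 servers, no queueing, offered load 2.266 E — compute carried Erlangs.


B(3,2.266) = 0.249495 (Erlang-B)
Carried load = a(1 − B) = 2.266·(1 − 0.249495) = 2.266·0.750505 = 1.7006 E

Final: 1.7006 Erlangs


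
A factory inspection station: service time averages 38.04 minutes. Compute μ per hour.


μ = 1/(service time) in consistent units.
1 hour = 60 min, so μ = 60/38.04 = 1.5773 per hour

Final: 1.5773 /hr


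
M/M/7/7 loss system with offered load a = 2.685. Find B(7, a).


B(c,a) = (a^c/c!) / Σ_{k=0}^{c} a^k/k!
a^7/7! = 0.199609
Σ terms (k=0..7): 1.00000 + 2.68500 + 3.60461 + 3.22613 + 2.16554 + 1.16289 + 0.52040 + 0.19961 = 14.564177
B = 0.199609/14.564177 = 0.013705

Final: 0.013705


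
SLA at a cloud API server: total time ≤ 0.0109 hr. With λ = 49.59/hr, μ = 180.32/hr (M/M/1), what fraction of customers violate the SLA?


W ~ Exponential(μ−λ) for M/M/1.
μ − λ = 180.32 − 49.59 = 130.7300
P(W > t) = e^{−(μ−λ)t} = e^{−1.4250} = 0.240519

Final: 0.240519


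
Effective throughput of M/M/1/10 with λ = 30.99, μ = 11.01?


ρ = 2.8147; P_K = (1−ρ)ρ^10/(1−ρ^11) = 0.644731
λ_eff = λ(1 − P_K) = 30.99·(1 − 0.644731) = 30.99·0.355269 = 11.0098 /hr

Final: 11.0098 /hr


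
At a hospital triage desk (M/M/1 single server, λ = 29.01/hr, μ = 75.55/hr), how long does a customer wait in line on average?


ρ = 29.01/75.55 = 0.3840
Wq = ρ/(μ−λ) = 0.3840/(75.55 − 29.01) = 0.3840/46.54 = 0.008251 hr

Final: 0.008251 hr


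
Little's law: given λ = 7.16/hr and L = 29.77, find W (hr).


W = L/λ = 29.77/7.16 = 4.1578 hr

Final: 4.1578 hr


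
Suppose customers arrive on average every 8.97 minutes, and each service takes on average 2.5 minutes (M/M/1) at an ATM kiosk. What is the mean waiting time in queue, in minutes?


λ = 60/8.97 = 6.6890 /hr
μ = 60/2.5 = 24.0000 /hr
ρ = λ/μ = 6.6890/24.0000 = 0.2787
Wq = ρ/(μ−λ) = 0.2787/(24.0000−6.6890) = 0.01610 hr
In minutes: 0.01610·60 = 0.9660 min

Final: 0.9660 min


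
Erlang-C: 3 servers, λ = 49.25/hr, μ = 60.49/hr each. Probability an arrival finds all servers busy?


a = λ/μ = 0.8142; ρ = a/3 = 0.2714
P₀ = 0.440705 (from M/M/c formula)
C(c,a) = [a^c/(c!(1−ρ))]·P₀ = [0.53972/(6·0.7286)]·0.440705
= 0.12346·0.440705 = 0.054409

Final: 0.054409


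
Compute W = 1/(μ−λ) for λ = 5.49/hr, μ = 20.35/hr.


W = 1/(μ−λ) = 1/(20.35 − 5.49) = 1/14.86 = 0.06729 hr

Final: 0.06729 hr


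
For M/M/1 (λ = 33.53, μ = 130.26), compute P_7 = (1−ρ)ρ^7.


ρ = 33.53/130.26 = 0.2574
P_n = (1−ρ)·ρ^n = (1 − 0.2574)·0.2574^7 = 0.7426·0.00007488 = 0.00005560

Final: 0.00005560


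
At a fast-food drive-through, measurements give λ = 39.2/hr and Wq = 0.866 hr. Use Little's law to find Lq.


Lq = λWq = 39.2·0.866 = 33.9472

Final: 33.9472


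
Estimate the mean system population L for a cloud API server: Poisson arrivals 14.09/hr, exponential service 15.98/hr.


ρ = λ/μ = 14.09/15.98 = 0.8817
L = ρ/(1−ρ) = 0.8817/(1 − 0.8817) = 0.8817/0.1183 = 7.4550

Final: 7.4550


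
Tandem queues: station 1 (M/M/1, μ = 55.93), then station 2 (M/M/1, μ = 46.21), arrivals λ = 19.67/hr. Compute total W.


Each node sees arrival rate λ = 19.67/hr (tandem ⇒ throughput preserved).
W₁ = 1/(μ₁−λ) = 1/(55.93−19.67) = 0.02758 hr
W₂ = 1/(μ₂−λ) = 1/(46.21−19.67) = 0.03768 hr
W_total = W₁ + W₂ = 0.02758 + 0.03768 = 0.06526 hr

Final: 0.06526 hr


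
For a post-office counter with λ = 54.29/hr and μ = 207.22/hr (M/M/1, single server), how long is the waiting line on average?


ρ = 54.29/207.22 = 0.2620
Lq = ρ²/(1−ρ) = 0.06864/0.7380 = 0.09301

Final: 0.09301


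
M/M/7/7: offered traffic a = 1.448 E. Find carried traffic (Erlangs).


B(7,1.448) = 0.0006225 (Erlang-B)
Carried load = a(1 − B) = 1.448·(1 − 0.0006225) = 1.448·0.999377 = 1.4471 E

Final: 1.4471 Erlangs


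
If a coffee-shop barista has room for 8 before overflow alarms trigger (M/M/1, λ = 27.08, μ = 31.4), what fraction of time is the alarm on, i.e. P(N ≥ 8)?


ρ = 27.08/31.4 = 0.8624
P(N ≥ n) = ρ^n = 0.8624^8 = 0.306022

Final: 0.306022


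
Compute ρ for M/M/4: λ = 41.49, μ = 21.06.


ρ = λ/(cμ) = 41.49/(4·21.06) = 41.49/84.24 = 0.4925

Final: 0.4925


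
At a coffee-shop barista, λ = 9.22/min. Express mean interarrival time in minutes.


Mean interarrival time = 1/λ = 1/9.22 minute = 0.10846 minute
In minutes: 0.10846 × 1 = 0.1085 min

Final: 0.1085 min


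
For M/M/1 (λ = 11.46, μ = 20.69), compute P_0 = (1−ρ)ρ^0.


ρ = 11.46/20.69 = 0.5539
P_n = (1−ρ)·ρ^n = (1 − 0.5539)·0.5539^0 = 0.4461·1.000000 = 0.446109

Final: 0.446109


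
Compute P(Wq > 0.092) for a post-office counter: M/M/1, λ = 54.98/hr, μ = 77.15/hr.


ρ = 54.98/77.15 = 0.7126
P(Wq > t) = ρ·e^{−(μ−λ)t} = 0.7126·e^{−2.0396}
= 0.7126·0.130076 = 0.092697

Final: 0.092697


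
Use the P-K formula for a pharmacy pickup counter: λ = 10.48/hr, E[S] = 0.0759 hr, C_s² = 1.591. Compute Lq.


ρ = λ·E[S] = 10.48·0.0759 = 0.7954
Lq = ρ²(1+C_s²)/(2(1−ρ)) = 0.6327·(1+1.591)/(2·0.2046)
= 0.6327·2.5910/0.4091 = 4.00688

Final: 4.00688


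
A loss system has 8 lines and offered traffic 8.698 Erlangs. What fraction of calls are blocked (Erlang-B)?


B(c,a) = (a^c/c!) / Σ_{k=0}^{c} a^k/k!
a^8/8! = 812.521204
Σ terms (k=0..8): 1.00000 + 8.69800 + 37.82760 + 109.67483 + 238.48791 + 414.87357 + 601.42839 + 747.31773 + 812.52120 = 2971.829237
B = 812.521204/2971.829237 = 0.273408

Final: 0.273408


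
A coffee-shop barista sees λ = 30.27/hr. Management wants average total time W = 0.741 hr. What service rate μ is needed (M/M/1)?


W = 1/(μ−λ) ⇒ μ − λ = 1/W = 1/0.741 = 1.3495
μ = λ + 1/W = 30.27 + 1.3495 = 31.6195 per hr

Final: 31.6195 /hr


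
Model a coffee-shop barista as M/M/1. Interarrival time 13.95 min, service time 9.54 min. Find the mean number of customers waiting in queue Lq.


λ = 60/13.95 = 4.3011 /hr
μ = 60/9.54 = 6.2893 /hr
ρ = λ/μ = 4.3011/6.2893 = 0.6839
Lq = ρ²/(1−ρ) = 0.4677/0.3161 = 1.4794

Final: 1.4794


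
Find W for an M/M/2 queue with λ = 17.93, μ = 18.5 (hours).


a = 0.9692; ρ = 0.4846; P₀ = 0.347169
Lq = P₀·a^c·ρ/(c!(1−ρ)²) = 0.29745
Wq = Lq/λ = 0.29745/17.93 = 0.01659 hr
W = Wq + 1/μ = 0.01659 + 0.05405 = 0.07064 hr

Final: 0.07064 hr


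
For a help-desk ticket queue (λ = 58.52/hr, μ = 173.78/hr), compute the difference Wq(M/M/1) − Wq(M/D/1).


ρ = 58.52/173.78 = 0.3367
Wq(M/M/1) = ρ/(μ−λ) = 0.3367/115.26 = 0.002922 hr
Wq(M/D/1) = ρ/(2(μ−λ)) = 0.001461 hr
Savings = 0.002922 − 0.001461 = 0.001461 hr

Final: 0.001461 hr


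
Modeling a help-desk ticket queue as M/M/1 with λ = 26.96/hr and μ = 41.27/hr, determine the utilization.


ρ = λ/μ = 26.96/41.27 = 0.6533

Final: 0.6533


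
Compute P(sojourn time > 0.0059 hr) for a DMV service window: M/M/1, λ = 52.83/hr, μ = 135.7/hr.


W ~ Exponential(μ−λ) for M/M/1.
μ − λ = 135.7 − 52.83 = 82.8700
P(W > t) = e^{−(μ−λ)t} = e^{−0.4889} = 0.613280

Final: 0.613280


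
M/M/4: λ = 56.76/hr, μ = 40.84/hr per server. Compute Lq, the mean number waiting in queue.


a = λ/μ = 1.3898; ρ = a/4 = 0.3475
P₀ = 0.247447
Lq = P₀·a^c·ρ / (c!·(1−ρ)²) = 0.247447·3.73101·0.3475/(24·0.42582)
= 0.03139

Final: 0.03139


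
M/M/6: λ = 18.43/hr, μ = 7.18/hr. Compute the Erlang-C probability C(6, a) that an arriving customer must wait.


a = λ/μ = 2.5669; ρ = a/6 = 0.4278
P₀ = 0.076268 (from M/M/c formula)
C(c,a) = [a^c/(c!(1−ρ))]·P₀ = [286.02589/(720·0.5722)]·0.076268
= 0.69428·0.076268 = 0.052951

Final: 0.052951


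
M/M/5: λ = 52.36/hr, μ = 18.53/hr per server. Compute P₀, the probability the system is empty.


a = λ/μ = 52.36/18.53 = 2.8257; ρ = a/c = 0.5651
Σ_{k=0}^{4} a^k/k! (terms k=0..4) = 1.00000 + 2.82569 + 3.99226 + 3.76029 + 2.65635 = 14.23459
Tail: a^5/(5!(1−ρ)) = 180.14454/(120·0.4349) = 3.45214
P₀ = 1/(14.23459 + 3.45214) = 1/17.68672 = 0.056540

Final: 0.056540


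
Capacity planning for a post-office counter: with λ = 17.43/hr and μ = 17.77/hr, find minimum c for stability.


Stability requires cμ > λ ⇔ c > λ/μ.
λ/μ = 17.43/17.77 = 0.9809
Minimum integer c = ⌊0.9809⌋ + 1 = 1
Check: 1·17.77 = 17.77 > 17.43, while 0·17.77 = 0.00 ≤ 17.43

Final: 1 servers


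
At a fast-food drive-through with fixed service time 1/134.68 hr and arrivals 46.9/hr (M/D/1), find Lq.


ρ = 46.9/134.68 = 0.3482
M/D/1: Lq = ρ²/(2(1−ρ)) = 0.1213/(2·0.6518) = 0.09303

Final: 0.09303


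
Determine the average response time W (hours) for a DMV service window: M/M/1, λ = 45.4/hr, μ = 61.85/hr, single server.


W = 1/(μ−λ) = 1/(61.85 − 45.4) = 1/16.45 = 0.06079 hr

Final: 0.06079 hr


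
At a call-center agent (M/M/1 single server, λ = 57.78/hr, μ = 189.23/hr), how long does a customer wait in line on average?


ρ = 57.78/189.23 = 0.3053
Wq = ρ/(μ−λ) = 0.3053/(189.23 − 57.78) = 0.3053/131.45 = 0.002323 hr

Final: 0.002323 hr


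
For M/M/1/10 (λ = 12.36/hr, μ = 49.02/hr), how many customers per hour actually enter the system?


ρ = 0.2521; P_K = (1−ρ)ρ^10/(1−ρ^11) = 0.0000007767
λ_eff = λ(1 − P_K) = 12.36·(1 − 0.0000007767) = 12.36·0.999999 = 12.3600 /hr

Final: 12.3600 /hr


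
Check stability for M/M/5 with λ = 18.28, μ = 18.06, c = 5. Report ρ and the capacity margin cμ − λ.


Total capacity cμ = 5·18.06 = 90.30/hr
ρ = λ/(cμ) = 18.28/90.30 = 0.2024
Stable ⇔ ρ < 1: YES
Spare capacity = cμ − λ = 90.30 − 18.28 = 72.02/hr

Final: ρ = 0.2024; stable; margin = 72.02/hr


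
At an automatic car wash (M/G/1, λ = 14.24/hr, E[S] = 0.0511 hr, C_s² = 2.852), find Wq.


ρ = λ·E[S] = 14.24·0.0511 = 0.7277
E[S²] = E[S]²(1+C_s²) = 0.0511²·(1+2.852) = 0.010058
Wq = λ·E[S²]/(2(1−ρ)) = 14.24·0.010058/(2·0.2723) = 0.26297 hr

Final: 0.26297 hr


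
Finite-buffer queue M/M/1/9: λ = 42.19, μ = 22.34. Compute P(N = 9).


ρ = λ/μ = 42.19/22.34 = 1.8885
P_K = (1−ρ)ρ^K/(1−ρ^(K+1)) = (-0.8885·305.588643)/(1 − 577.116600)
= -271.527957/-576.116600 = 0.471307

Final: 0.471307


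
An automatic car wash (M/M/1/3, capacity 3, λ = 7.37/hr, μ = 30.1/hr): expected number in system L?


ρ = 7.37/30.1 = 0.2449
L = ρ[1 − (K+1)ρ^K + Kρ^(K+1)] / [(1−ρ)(1−ρ^(K+1))]
Numerator: 0.2449·(1 − 4·0.014679 + 3·0.003594) = 0.233114
Denominator: (0.7551)·(0.996406) = 0.752435
L = 0.233114/0.752435 = 0.3098

Final: 0.3098


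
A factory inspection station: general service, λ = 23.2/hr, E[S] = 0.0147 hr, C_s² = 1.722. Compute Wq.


ρ = λ·E[S] = 23.2·0.0147 = 0.3410
E[S²] = E[S]²(1+C_s²) = 0.0147²·(1+1.722) = 0.0005882
Wq = λ·E[S²]/(2(1−ρ)) = 23.2·0.0005882/(2·0.6590) = 0.01035 hr

Final: 0.01035 hr


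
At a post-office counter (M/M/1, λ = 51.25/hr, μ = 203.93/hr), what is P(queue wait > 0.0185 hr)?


ρ = 51.25/203.93 = 0.2513
P(Wq > t) = ρ·e^{−(μ−λ)t} = 0.2513·e^{−2.8246}
= 0.2513·0.059334 = 0.014911

Final: 0.014911


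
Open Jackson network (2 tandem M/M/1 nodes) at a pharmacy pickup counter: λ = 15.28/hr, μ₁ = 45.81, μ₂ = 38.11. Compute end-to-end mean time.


Each node sees arrival rate λ = 15.28/hr (tandem ⇒ throughput preserved).
W₁ = 1/(μ₁−λ) = 1/(45.81−15.28) = 0.03275 hr
W₂ = 1/(μ₂−λ) = 1/(38.11−15.28) = 0.04380 hr
W_total = W₁ + W₂ = 0.03275 + 0.04380 = 0.07656 hr

Final: 0.07656 hr


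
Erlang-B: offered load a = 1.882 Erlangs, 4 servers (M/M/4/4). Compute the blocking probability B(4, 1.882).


B(c,a) = (a^c/c!) / Σ_{k=0}^{c} a^k/k!
a^4/4! = 0.522718
Σ terms (k=0..4): 1.00000 + 1.88200 + 1.77096 + 1.11098 + 0.52272 = 6.286663
B = 0.522718/6.286663 = 0.083147

Final: 0.083147


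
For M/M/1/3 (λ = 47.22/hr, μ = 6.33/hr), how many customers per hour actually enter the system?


ρ = 7.4597; P_K = (1−ρ)ρ^3/(1−ρ^4) = 0.866226
λ_eff = λ(1 − P_K) = 47.22·(1 − 0.866226) = 47.22·0.133774 = 6.3168 /hr

Final: 6.3168 /hr


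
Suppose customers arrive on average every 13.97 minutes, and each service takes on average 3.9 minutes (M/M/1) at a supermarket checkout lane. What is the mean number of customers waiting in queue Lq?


λ = 60/13.97 = 4.2949 /hr
μ = 60/3.9 = 15.3846 /hr
ρ = λ/μ = 4.2949/15.3846 = 0.2792
Lq = ρ²/(1−ρ) = 0.07794/0.7208 = 0.1081

Final: 0.1081


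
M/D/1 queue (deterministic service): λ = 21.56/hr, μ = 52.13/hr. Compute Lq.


ρ = 21.56/52.13 = 0.4136
M/D/1: Lq = ρ²/(2(1−ρ)) = 0.1710/(2·0.5864) = 0.14584

Final: 0.14584


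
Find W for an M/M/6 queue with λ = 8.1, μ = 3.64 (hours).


a = 2.2253; ρ = 0.3709; P₀ = 0.107733
Lq = P₀·a^c·ρ/(c!(1−ρ)²) = 0.01702
Wq = Lq/λ = 0.01702/8.1 = 0.002102 hr
W = Wq + 1/μ = 0.002102 + 0.27473 = 0.27683 hr

Final: 0.27683 hr


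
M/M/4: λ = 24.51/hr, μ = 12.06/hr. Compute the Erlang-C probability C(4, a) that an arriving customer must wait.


a = λ/μ = 2.0323; ρ = a/4 = 0.5081
P₀ = 0.125918 (from M/M/c formula)
C(c,a) = [a^c/(c!(1−ρ))]·P₀ = [17.06020/(24·0.4919)]·0.125918
= 1.44505·0.125918 = 0.181958

Final: 0.181958


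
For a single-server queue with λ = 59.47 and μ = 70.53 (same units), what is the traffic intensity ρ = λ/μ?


ρ = λ/μ = 59.47/70.53 = 0.8432

Final: 0.8432


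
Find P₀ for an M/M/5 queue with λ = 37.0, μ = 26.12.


a = λ/μ = 37.0/26.12 = 1.4165; ρ = a/c = 0.2833
Σ_{k=0}^{4} a^k/k! (terms k=0..4) = 1.00000 + 1.41654 + 1.00329 + 0.47373 + 0.16777 = 4.06133
Tail: a^5/(5!(1−ρ)) = 5.70352/(120·0.7167) = 0.06632
P₀ = 1/(4.06133 + 0.06632) = 1/4.12765 = 0.242269

Final: 0.242269


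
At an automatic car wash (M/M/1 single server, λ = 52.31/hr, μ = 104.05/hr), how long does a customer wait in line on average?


ρ = 52.31/104.05 = 0.5027
Wq = ρ/(μ−λ) = 0.5027/(104.05 − 52.31) = 0.5027/51.74 = 0.009717 hr

Final: 0.009717 hr


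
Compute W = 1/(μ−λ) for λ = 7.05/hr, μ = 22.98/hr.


W = 1/(μ−λ) = 1/(22.98 − 7.05) = 1/15.93 = 0.06277 hr

Final: 0.06277 hr


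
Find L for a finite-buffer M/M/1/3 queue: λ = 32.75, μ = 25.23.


ρ = 32.75/25.23 = 1.2981
L = ρ[1 − (K+1)ρ^K + Kρ^(K+1)] / [(1−ρ)(1−ρ^(K+1))]
Numerator: 1.2981·(1 − 4·2.187168 + 3·2.839071) = 0.997609
Denominator: (-0.2981)·(-1.839071) = 0.548150
L = 0.997609/0.548150 = 1.8200

Final: 1.8200


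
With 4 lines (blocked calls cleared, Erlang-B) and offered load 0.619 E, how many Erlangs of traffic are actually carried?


B(4,0.619) = 0.003295 (Erlang-B)
Carried load = a(1 − B) = 0.619·(1 − 0.003295) = 0.619·0.996705 = 0.6170 E

Final: 0.6170 Erlangs


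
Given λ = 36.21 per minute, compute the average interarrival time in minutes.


Mean interarrival time = 1/λ = 1/36.21 minute = 0.02762 minute
In minutes: 0.02762 × 1 = 0.02762 min

Final: 0.02762 min


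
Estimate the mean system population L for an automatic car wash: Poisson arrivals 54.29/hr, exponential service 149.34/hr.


ρ = λ/μ = 54.29/149.34 = 0.3635
L = ρ/(1−ρ) = 0.3635/(1 − 0.3635) = 0.3635/0.6365 = 0.5712

Final: 0.5712


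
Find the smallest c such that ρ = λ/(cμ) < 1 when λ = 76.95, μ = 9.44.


Stability requires cμ > λ ⇔ c > λ/μ.
λ/μ = 76.95/9.44 = 8.1515
Minimum integer c = ⌊8.1515⌋ + 1 = 9
Check: 9·9.44 = 84.96 > 76.95, while 8·9.44 = 75.52 ≤ 76.95

Final: 9 servers


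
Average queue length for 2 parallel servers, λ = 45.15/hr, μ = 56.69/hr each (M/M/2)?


a = λ/μ = 0.7964; ρ = a/2 = 0.3982
P₀ = 0.430392
Lq = P₀·a^c·ρ / (c!·(1−ρ)²) = 0.430392·0.63431·0.3982/(2·0.36214)
= 0.15010

Final: 0.15010


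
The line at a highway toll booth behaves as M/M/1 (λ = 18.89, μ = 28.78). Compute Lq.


ρ = 18.89/28.78 = 0.6564
Lq = ρ²/(1−ρ) = 0.4308/0.3436 = 1.2537

Final: 1.2537


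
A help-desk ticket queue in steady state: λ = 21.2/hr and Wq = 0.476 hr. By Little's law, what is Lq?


Lq = λWq = 21.2·0.476 = 10.0912

Final: 10.0912


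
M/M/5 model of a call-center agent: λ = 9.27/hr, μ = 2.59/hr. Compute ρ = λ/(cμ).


ρ = λ/(cμ) = 9.27/(5·2.59) = 9.27/12.95 = 0.7158

Final: 0.7158


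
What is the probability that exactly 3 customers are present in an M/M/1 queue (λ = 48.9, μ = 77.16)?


ρ = 48.9/77.16 = 0.6337
P_n = (1−ρ)·ρ^n = (1 − 0.6337)·0.6337^3 = 0.3663·0.254536 = 0.093224

Final: 0.093224


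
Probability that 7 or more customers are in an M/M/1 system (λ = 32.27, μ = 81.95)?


ρ = 32.27/81.95 = 0.3938
P(N ≥ n) = ρ^n = 0.3938^7 = 0.001468

Final: 0.001468


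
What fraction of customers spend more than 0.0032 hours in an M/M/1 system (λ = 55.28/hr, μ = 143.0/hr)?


W ~ Exponential(μ−λ) for M/M/1.
μ − λ = 143.0 − 55.28 = 87.7200
P(W > t) = e^{−(μ−λ)t} = e^{−0.2807} = 0.755252

Final: 0.755252


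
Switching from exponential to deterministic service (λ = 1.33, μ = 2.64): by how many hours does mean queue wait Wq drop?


ρ = 1.33/2.64 = 0.5038
Wq(M/M/1) = ρ/(μ−λ) = 0.5038/1.31 = 0.38457 hr
Wq(M/D/1) = ρ/(2(μ−λ)) = 0.19229 hr
Savings = 0.38457 − 0.19229 = 0.19229 hr

Final: 0.19229 hr


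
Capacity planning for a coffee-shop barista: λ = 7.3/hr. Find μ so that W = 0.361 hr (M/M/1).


W = 1/(μ−λ) ⇒ μ − λ = 1/W = 1/0.361 = 2.7701
μ = λ + 1/W = 7.3 + 2.7701 = 10.0701 per hr

Final: 10.0701 /hr


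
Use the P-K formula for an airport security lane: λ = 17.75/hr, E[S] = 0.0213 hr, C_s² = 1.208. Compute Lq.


ρ = λ·E[S] = 17.75·0.0213 = 0.3781
Lq = ρ²(1+C_s²)/(2(1−ρ)) = 0.1429·(1+1.208)/(2·0.6219)
= 0.1429·2.2080/1.2439 = 0.25374

Final: 0.25374


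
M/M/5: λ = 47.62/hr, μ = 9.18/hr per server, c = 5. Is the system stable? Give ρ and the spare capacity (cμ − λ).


Total capacity cμ = 5·9.18 = 45.90/hr
ρ = λ/(cμ) = 47.62/45.90 = 1.0375
Stable ⇔ ρ < 1: NO
Spare capacity = cμ − λ = 45.90 − 47.62 = -1.72/hr

Final: ρ = 1.0375; unstable; margin = -1.72/hr


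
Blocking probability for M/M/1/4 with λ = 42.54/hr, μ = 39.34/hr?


ρ = λ/μ = 42.54/39.34 = 1.0813
P_K = (1−ρ)ρ^K/(1−ρ^(K+1)) = (-0.08134·1.367264)/(1 − 1.478481)
= -0.111216/-0.478481 = 0.232436

Final: 0.232436


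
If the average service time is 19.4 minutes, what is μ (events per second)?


μ = 1/(service time) in consistent units.
1 second = 0.0166667 min, so μ = 0.0166667/19.4 = 0.0008591 per second

Final: 0.0008591 /sec


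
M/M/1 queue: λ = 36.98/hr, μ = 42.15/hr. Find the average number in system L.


ρ = λ/μ = 36.98/42.15 = 0.8773
L = ρ/(1−ρ) = 0.8773/(1 − 0.8773) = 0.8773/0.1227 = 7.1528

Final: 7.1528


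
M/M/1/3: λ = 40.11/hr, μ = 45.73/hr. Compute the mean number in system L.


ρ = 40.11/45.73 = 0.8771
L = ρ[1 − (K+1)ρ^K + Kρ^(K+1)] / [(1−ρ)(1−ρ^(K+1))]
Numerator: 0.8771·(1 − 4·0.674768 + 3·0.591842) = 0.067059
Denominator: (0.1229)·(0.408158) = 0.050161
L = 0.067059/0.050161 = 1.3369

Final: 1.3369


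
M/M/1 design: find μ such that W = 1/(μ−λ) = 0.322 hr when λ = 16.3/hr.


W = 1/(μ−λ) ⇒ μ − λ = 1/W = 1/0.322 = 3.1056
μ = λ + 1/W = 16.3 + 3.1056 = 19.4056 per hr

Final: 19.4056 /hr


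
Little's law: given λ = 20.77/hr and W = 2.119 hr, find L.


L = λW = 20.77·2.119 = 44.0116

Final: 44.0116


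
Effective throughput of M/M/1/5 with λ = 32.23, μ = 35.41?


ρ = 0.9102; P_K = (1−ρ)ρ^5/(1−ρ^6) = 0.130045
λ_eff = λ(1 − P_K) = 32.23·(1 − 0.130045) = 32.23·0.869955 = 28.0387 /hr

Final: 28.0387 /hr


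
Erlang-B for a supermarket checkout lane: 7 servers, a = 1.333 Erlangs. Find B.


B(c,a) = (a^c/c!) / Σ_{k=0}^{c} a^k/k!
a^7/7! = 0.001484
Σ terms (k=0..7): 1.00000 + 1.33300 + 0.88844 + 0.39477 + 0.13156 + 0.03507 + 0.007792 + 0.001484 = 3.792114
B = 0.001484/3.792114 = 0.0003913

Final: 0.0003913


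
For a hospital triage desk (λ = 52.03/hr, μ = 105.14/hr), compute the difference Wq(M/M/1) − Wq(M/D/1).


ρ = 52.03/105.14 = 0.4949
Wq(M/M/1) = ρ/(μ−λ) = 0.4949/53.11 = 0.009318 hr
Wq(M/D/1) = ρ/(2(μ−λ)) = 0.004659 hr
Savings = 0.009318 − 0.004659 = 0.004659 hr

Final: 0.004659 hr


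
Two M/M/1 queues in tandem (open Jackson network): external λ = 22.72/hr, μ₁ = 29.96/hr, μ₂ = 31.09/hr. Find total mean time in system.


Each node sees arrival rate λ = 22.72/hr (tandem ⇒ throughput preserved).
W₁ = 1/(μ₁−λ) = 1/(29.96−22.72) = 0.13812 hr
W₂ = 1/(μ₂−λ) = 1/(31.09−22.72) = 0.11947 hr
W_total = W₁ + W₂ = 0.13812 + 0.11947 = 0.25760 hr

Final: 0.25760 hr


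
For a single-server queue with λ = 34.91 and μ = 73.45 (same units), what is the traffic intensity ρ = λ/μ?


ρ = λ/μ = 34.91/73.45 = 0.4753

Final: 0.4753


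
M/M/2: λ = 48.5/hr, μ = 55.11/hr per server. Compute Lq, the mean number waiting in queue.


a = λ/μ = 0.8801; ρ = a/2 = 0.4400
P₀ = 0.388861
Lq = P₀·a^c·ρ / (c!·(1−ρ)²) = 0.388861·0.77450·0.4400/(2·0.31357)
= 0.21132

Final: 0.21132


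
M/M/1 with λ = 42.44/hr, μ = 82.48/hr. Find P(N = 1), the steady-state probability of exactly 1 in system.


ρ = 42.44/82.48 = 0.5145
P_n = (1−ρ)·ρ^n = (1 − 0.5145)·0.5145^1 = 0.4855·0.514549 = 0.249788

Final: 0.249788


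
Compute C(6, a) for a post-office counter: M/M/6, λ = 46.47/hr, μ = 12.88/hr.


a = λ/μ = 3.6079; ρ = a/6 = 0.6013
P₀ = 0.025785 (from M/M/c formula)
C(c,a) = [a^c/(c!(1−ρ))]·P₀ = [2205.67163/(720·0.3987)]·0.025785
= 7.68394·0.025785 = 0.198129

Final: 0.198129


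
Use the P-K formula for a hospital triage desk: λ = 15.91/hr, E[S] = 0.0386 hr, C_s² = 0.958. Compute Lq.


ρ = λ·E[S] = 15.91·0.0386 = 0.6141
Lq = ρ²(1+C_s²)/(2(1−ρ)) = 0.3772·(1+0.958)/(2·0.3859)
= 0.3772·1.9580/0.7717 = 0.95687

Final: 0.95687


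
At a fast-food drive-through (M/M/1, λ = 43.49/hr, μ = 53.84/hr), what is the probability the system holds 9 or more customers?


ρ = 43.49/53.84 = 0.8078
P(N ≥ n) = ρ^n = 0.8078^9 = 0.146406

Final: 0.146406


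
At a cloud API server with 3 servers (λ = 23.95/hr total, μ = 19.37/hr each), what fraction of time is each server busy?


ρ = λ/(cμ) = 23.95/(3·19.37) = 23.95/58.11 = 0.4121

Final: 0.4121


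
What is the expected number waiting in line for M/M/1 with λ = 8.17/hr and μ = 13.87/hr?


ρ = 8.17/13.87 = 0.5890
Lq = ρ²/(1−ρ) = 0.3470/0.4110 = 0.8443

Final: 0.8443


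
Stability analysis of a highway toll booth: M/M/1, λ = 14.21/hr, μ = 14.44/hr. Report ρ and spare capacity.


Total capacity cμ = 1·14.44 = 14.44/hr
ρ = λ/(cμ) = 14.21/14.44 = 0.9841
Stable ⇔ ρ < 1: YES
Spare capacity = cμ − λ = 14.44 − 14.21 = 0.23/hr

Final: ρ = 0.9841; stable; margin = 0.23/hr


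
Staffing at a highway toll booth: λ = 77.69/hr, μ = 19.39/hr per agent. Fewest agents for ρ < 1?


Stability requires cμ > λ ⇔ c > λ/μ.
λ/μ = 77.69/19.39 = 4.0067
Minimum integer c = ⌊4.0067⌋ + 1 = 5
Check: 5·19.39 = 96.95 > 77.69, while 4·19.39 = 77.56 ≤ 77.69

Final: 5 servers


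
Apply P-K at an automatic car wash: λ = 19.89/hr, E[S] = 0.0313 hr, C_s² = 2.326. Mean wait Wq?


ρ = λ·E[S] = 19.89·0.0313 = 0.6226
E[S²] = E[S]²(1+C_s²) = 0.0313²·(1+2.326) = 0.003258
Wq = λ·E[S²]/(2(1−ρ)) = 19.89·0.003258/(2·0.3774) = 0.08585 hr

Final: 0.08585 hr


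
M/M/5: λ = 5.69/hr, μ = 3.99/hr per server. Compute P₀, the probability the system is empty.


a = λ/μ = 5.69/3.99 = 1.4261; ρ = a/c = 0.2852
Σ_{k=0}^{4} a^k/k! (terms k=0..4) = 1.00000 + 1.42607 + 1.01683 + 0.48336 + 0.17232 = 4.09858
Tail: a^5/(5!(1−ρ)) = 5.89789/(120·0.7148) = 0.06876
P₀ = 1/(4.09858 + 0.06876) = 1/4.16734 = 0.239961

Final: 0.239961


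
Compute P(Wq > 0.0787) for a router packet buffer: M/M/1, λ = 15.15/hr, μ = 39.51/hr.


ρ = 15.15/39.51 = 0.3834
P(Wq > t) = ρ·e^{−(μ−λ)t} = 0.3834·e^{−1.9171}
= 0.3834·0.147028 = 0.056377

Final: 0.056377


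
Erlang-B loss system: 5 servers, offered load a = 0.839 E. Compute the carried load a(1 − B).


B(5,0.839) = 0.001497 (Erlang-B)
Carried load = a(1 − B) = 0.839·(1 − 0.001497) = 0.839·0.998503 = 0.8377 E

Final: 0.8377 Erlangs


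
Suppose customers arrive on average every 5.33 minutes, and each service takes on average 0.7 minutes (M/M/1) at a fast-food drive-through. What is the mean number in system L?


λ = 60/5.33 = 11.2570 /hr
μ = 60/0.7 = 85.7143 /hr
ρ = λ/μ = 11.2570/85.7143 = 0.1313
L = ρ/(1−ρ) = 0.1313/0.8687 = 0.1512

Final: 0.1512


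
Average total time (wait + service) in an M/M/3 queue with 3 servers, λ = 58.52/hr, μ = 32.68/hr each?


a = 1.7907; ρ = 0.5969; P₀ = 0.147752
Lq = P₀·a^c·ρ/(c!(1−ρ)²) = 0.51942
Wq = Lq/λ = 0.51942/58.52 = 0.008876 hr
W = Wq + 1/μ = 0.008876 + 0.03060 = 0.03948 hr

Final: 0.03948 hr


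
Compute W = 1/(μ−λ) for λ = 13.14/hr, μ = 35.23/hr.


W = 1/(μ−λ) = 1/(35.23 − 13.14) = 1/22.09 = 0.04527 hr

Final: 0.04527 hr


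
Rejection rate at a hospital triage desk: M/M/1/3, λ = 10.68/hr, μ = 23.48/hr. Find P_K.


ρ = λ/μ = 10.68/23.48 = 0.4549
P_K = (1−ρ)ρ^K/(1−ρ^(K+1)) = (0.5451·0.094106)/(1 − 0.042805)
= 0.051302/0.957195 = 0.053596

Final: 0.053596


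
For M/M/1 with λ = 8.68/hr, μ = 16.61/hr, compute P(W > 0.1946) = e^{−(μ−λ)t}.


W ~ Exponential(μ−λ) for M/M/1.
μ − λ = 16.61 − 8.68 = 7.9300
P(W > t) = e^{−(μ−λ)t} = e^{−1.5432} = 0.213701

Final: 0.213701


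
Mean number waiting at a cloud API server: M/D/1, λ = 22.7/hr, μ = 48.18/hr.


ρ = 22.7/48.18 = 0.4711
M/D/1: Lq = ρ²/(2(1−ρ)) = 0.2220/(2·0.5289) = 0.20987

Final: 0.20987


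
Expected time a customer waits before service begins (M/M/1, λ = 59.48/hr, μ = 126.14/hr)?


ρ = 59.48/126.14 = 0.4715
Wq = ρ/(μ−λ) = 0.4715/(126.14 − 59.48) = 0.4715/66.66 = 0.007074 hr

Final: 0.007074 hr


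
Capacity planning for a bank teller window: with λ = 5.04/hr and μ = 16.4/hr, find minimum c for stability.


Stability requires cμ > λ ⇔ c > λ/μ.
λ/μ = 5.04/16.4 = 0.3073
Minimum integer c = ⌊0.3073⌋ + 1 = 1
Check: 1·16.4 = 16.40 > 5.04, while 0·16.4 = 0.00 ≤ 5.04

Final: 1 servers


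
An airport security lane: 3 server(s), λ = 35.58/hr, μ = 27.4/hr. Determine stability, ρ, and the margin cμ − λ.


Total capacity cμ = 3·27.4 = 82.20/hr
ρ = λ/(cμ) = 35.58/82.20 = 0.4328
Stable ⇔ ρ < 1: YES
Spare capacity = cμ − λ = 82.20 − 35.58 = 46.62/hr

Final: ρ = 0.4328; stable; margin = 46.62/hr


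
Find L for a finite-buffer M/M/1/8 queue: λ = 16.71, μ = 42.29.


ρ = 16.71/42.29 = 0.3951
L = ρ[1 − (K+1)ρ^K + Kρ^(K+1)] / [(1−ρ)(1−ρ^(K+1))]
Numerator: 0.3951·(1 − 9·0.0005942 + 8·0.0002348) = 0.393758
Denominator: (0.6049)·(0.999765) = 0.604729
L = 0.393758/0.604729 = 0.6511

Final: 0.6511


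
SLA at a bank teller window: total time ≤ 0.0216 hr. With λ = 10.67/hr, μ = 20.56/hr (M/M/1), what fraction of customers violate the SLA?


W ~ Exponential(μ−λ) for M/M/1.
μ − λ = 20.56 − 10.67 = 9.8900
P(W > t) = e^{−(μ−λ)t} = e^{−0.2136} = 0.807652

Final: 0.807652


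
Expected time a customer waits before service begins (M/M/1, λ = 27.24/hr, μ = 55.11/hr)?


ρ = 27.24/55.11 = 0.4943
Wq = ρ/(μ−λ) = 0.4943/(55.11 − 27.24) = 0.4943/27.87 = 0.01774 hr

Final: 0.01774 hr


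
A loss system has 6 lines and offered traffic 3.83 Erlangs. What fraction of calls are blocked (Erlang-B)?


B(c,a) = (a^c/c!) / Σ_{k=0}^{c} a^k/k!
a^6/6! = 4.383895
Σ terms (k=0..6): 1.00000 + 3.83000 + 7.33445 + 9.36365 + 8.96569 + 6.86772 + 4.38390 = 41.745406
B = 4.383895/41.745406 = 0.105015

Final: 0.105015


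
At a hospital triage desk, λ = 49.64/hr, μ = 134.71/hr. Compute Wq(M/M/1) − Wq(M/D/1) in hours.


ρ = 49.64/134.71 = 0.3685
Wq(M/M/1) = ρ/(μ−λ) = 0.3685/85.07 = 0.004332 hr
Wq(M/D/1) = ρ/(2(μ−λ)) = 0.002166 hr
Savings = 0.004332 − 0.002166 = 0.002166 hr

Final: 0.002166 hr


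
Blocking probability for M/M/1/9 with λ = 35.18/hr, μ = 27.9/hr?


ρ = λ/μ = 35.18/27.9 = 1.2609
P_K = (1−ρ)ρ^K/(1−ρ^(K+1)) = (-0.2609·8.057952)/(1 − 10.160529)
= -2.102577/-9.160529 = 0.229526

Final: 0.229526


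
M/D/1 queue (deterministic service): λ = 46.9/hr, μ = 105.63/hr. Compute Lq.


ρ = 46.9/105.63 = 0.4440
M/D/1: Lq = ρ²/(2(1−ρ)) = 0.1971/(2·0.5560) = 0.17728

Final: 0.17728


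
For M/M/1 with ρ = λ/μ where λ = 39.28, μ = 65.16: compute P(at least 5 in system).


ρ = 39.28/65.16 = 0.6028
P(N ≥ n) = ρ^n = 0.6028^5 = 0.079607

Final: 0.079607


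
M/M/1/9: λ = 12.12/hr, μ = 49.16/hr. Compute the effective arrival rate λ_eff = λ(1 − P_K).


ρ = 0.2465; P_K = (1−ρ)ρ^9/(1−ρ^10) = 0.000002536
λ_eff = λ(1 − P_K) = 12.12·(1 − 0.000002536) = 12.12·0.999997 = 12.1200 /hr

Final: 12.1200 /hr


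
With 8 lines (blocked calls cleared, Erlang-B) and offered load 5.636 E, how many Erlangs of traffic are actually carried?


B(8,5.636) = 0.102063 (Erlang-B)
Carried load = a(1 − B) = 5.636·(1 − 0.102063) = 5.636·0.897937 = 5.0608 E

Final: 5.0608 Erlangs


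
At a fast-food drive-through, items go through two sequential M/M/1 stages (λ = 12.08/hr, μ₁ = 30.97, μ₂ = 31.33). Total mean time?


Each node sees arrival rate λ = 12.08/hr (tandem ⇒ throughput preserved).
W₁ = 1/(μ₁−λ) = 1/(30.97−12.08) = 0.05294 hr
W₂ = 1/(μ₂−λ) = 1/(31.33−12.08) = 0.05195 hr
W_total = W₁ + W₂ = 0.05294 + 0.05195 = 0.10489 hr

Final: 0.10489 hr


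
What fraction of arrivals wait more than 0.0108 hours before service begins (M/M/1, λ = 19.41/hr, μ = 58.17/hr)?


ρ = 19.41/58.17 = 0.3337
P(Wq > t) = ρ·e^{−(μ−λ)t} = 0.3337·e^{−0.4186}
= 0.3337·0.657962 = 0.219547

Final: 0.219547


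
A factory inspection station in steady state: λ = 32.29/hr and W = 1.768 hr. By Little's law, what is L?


L = λW = 32.29·1.768 = 57.0887

Final: 57.0887


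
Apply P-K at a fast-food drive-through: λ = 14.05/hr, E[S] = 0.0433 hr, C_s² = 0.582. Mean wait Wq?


ρ = λ·E[S] = 14.05·0.0433 = 0.6084
E[S²] = E[S]²(1+C_s²) = 0.0433²·(1+0.582) = 0.002966
Wq = λ·E[S²]/(2(1−ρ)) = 14.05·0.002966/(2·0.3916) = 0.05320 hr

Final: 0.05320 hr


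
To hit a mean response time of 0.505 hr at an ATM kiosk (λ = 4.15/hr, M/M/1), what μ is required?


W = 1/(μ−λ) ⇒ μ − λ = 1/W = 1/0.505 = 1.9802
μ = λ + 1/W = 4.15 + 1.9802 = 6.1302 per hr

Final: 6.1302 /hr


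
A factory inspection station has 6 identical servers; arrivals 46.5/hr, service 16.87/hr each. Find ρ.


ρ = λ/(cμ) = 46.5/(6·16.87) = 46.5/101.22 = 0.4594

Final: 0.4594


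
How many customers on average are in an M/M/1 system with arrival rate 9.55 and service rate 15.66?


ρ = λ/μ = 9.55/15.66 = 0.6098
L = ρ/(1−ρ) = 0.6098/(1 − 0.6098) = 0.6098/0.3902 = 1.5630

Final: 1.5630


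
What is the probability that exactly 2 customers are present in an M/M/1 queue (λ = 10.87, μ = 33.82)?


ρ = 10.87/33.82 = 0.3214
P_n = (1−ρ)·ρ^n = (1 − 0.3214)·0.3214^2 = 0.6786·0.103303 = 0.070100

Final: 0.070100


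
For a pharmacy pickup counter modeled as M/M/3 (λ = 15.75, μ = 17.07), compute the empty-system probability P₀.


a = λ/μ = 15.75/17.07 = 0.9227; ρ = a/c = 0.3076
Σ_{k=0}^{2} a^k/k! (terms k=0..2) = 1.00000 + 0.92267 + 0.42566 = 2.34833
Tail: a^3/(3!(1−ρ)) = 0.78549/(6·0.6924) = 0.18906
P₀ = 1/(2.34833 + 0.18906) = 1/2.53740 = 0.394105

Final: 0.394105


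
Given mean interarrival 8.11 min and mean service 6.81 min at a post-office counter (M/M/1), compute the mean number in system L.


λ = 60/8.11 = 7.3983 /hr
μ = 60/6.81 = 8.8106 /hr
ρ = λ/μ = 7.3983/8.8106 = 0.8397
L = ρ/(1−ρ) = 0.8397/0.1603 = 5.2385

Final: 5.2385


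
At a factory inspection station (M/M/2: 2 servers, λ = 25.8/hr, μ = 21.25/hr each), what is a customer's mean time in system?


a = 1.2141; ρ = 0.6071; P₀ = 0.244510
Lq = P₀·a^c·ρ/(c!(1−ρ)²) = 0.70854
Wq = Lq/λ = 0.70854/25.8 = 0.02746 hr
W = Wq + 1/μ = 0.02746 + 0.04706 = 0.07452 hr

Final: 0.07452 hr


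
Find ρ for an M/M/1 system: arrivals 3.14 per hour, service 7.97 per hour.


ρ = λ/μ = 3.14/7.97 = 0.3940

Final: 0.3940


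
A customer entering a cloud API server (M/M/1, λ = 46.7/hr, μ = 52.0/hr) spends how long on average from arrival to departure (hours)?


W = 1/(μ−λ) = 1/(52.0 − 46.7) = 1/5.30 = 0.1887 hr

Final: 0.1887 hr


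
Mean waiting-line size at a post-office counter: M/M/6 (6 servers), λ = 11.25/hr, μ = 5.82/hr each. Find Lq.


a = λ/μ = 1.9330; ρ = a/6 = 0.3222
P₀ = 0.144541
Lq = P₀·a^c·ρ / (c!·(1−ρ)²) = 0.144541·52.16476·0.3222/(720·0.45946)
= 0.007343

Final: 0.007343


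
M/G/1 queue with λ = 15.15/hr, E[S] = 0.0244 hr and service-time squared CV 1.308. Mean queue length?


ρ = λ·E[S] = 15.15·0.0244 = 0.3697
Lq = ρ²(1+C_s²)/(2(1−ρ)) = 0.1366·(1+1.308)/(2·0.6303)
= 0.1366·2.3080/1.2607 = 0.25017

Final: 0.25017


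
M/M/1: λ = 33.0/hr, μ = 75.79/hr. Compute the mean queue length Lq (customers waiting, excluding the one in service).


ρ = 33.0/75.79 = 0.4354
Lq = ρ²/(1−ρ) = 0.1896/0.5646 = 0.3358

Final: 0.3358


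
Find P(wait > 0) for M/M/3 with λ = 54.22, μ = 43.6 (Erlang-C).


a = λ/μ = 1.2436; ρ = a/3 = 0.4145
P₀ = 0.280561 (from M/M/c formula)
C(c,a) = [a^c/(c!(1−ρ))]·P₀ = [1.92318/(6·0.5855)]·0.280561
= 0.54747·0.280561 = 0.153599

Final: 0.153599


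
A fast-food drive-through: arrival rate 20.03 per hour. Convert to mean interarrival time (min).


Mean interarrival time = 1/λ = 1/20.03 hour = 0.04993 hour
In minutes: 0.04993 × 60 = 2.9955 min

Final: 2.9955 min


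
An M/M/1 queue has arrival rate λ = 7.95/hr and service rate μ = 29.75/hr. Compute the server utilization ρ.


ρ = λ/μ = 7.95/29.75 = 0.2672

Final: 0.2672


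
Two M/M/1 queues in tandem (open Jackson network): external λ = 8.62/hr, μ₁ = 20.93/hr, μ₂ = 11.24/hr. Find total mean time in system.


Each node sees arrival rate λ = 8.62/hr (tandem ⇒ throughput preserved).
W₁ = 1/(μ₁−λ) = 1/(20.93−8.62) = 0.08123 hr
W₂ = 1/(μ₂−λ) = 1/(11.24−8.62) = 0.38168 hr
W_total = W₁ + W₂ = 0.08123 + 0.38168 = 0.46291 hr

Final: 0.46291 hr


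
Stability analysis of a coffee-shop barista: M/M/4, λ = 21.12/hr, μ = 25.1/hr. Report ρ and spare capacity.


Total capacity cμ = 4·25.1 = 100.40/hr
ρ = λ/(cμ) = 21.12/100.40 = 0.2104
Stable ⇔ ρ < 1: YES
Spare capacity = cμ − λ = 100.40 − 21.12 = 79.28/hr

Final: ρ = 0.2104; stable; margin = 79.28/hr


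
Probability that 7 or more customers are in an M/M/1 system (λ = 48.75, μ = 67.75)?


ρ = 48.75/67.75 = 0.7196
P(N ≥ n) = ρ^n = 0.7196^7 = 0.099875

Final: 0.099875


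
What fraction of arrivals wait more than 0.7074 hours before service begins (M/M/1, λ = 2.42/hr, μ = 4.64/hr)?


ρ = 2.42/4.64 = 0.5216
P(Wq > t) = ρ·e^{−(μ−λ)t} = 0.5216·e^{−1.5704}
= 0.5216·0.207956 = 0.108460

Final: 0.108460


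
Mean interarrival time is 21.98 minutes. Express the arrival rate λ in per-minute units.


λ = 1/(interarrival time) in consistent units.
1 minute = 1 min, so λ = 1/21.98 = 0.04550 per minute

Final: 0.04550 /min


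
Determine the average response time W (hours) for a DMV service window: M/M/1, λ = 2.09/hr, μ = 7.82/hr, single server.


W = 1/(μ−λ) = 1/(7.82 − 2.09) = 1/5.73 = 0.1745 hr

Final: 0.1745 hr


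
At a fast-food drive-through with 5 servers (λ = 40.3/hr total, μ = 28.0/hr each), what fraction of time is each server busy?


ρ = λ/(cμ) = 40.3/(5·28.0) = 40.3/140.00 = 0.2879

Final: 0.2879


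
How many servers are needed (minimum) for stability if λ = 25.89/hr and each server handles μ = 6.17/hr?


Stability requires cμ > λ ⇔ c > λ/μ.
λ/μ = 25.89/6.17 = 4.1961
Minimum integer c = ⌊4.1961⌋ + 1 = 5
Check: 5·6.17 = 30.85 > 25.89, while 4·6.17 = 24.68 ≤ 25.89

Final: 5 servers


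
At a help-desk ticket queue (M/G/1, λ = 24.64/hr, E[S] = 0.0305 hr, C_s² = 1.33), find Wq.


ρ = λ·E[S] = 24.64·0.0305 = 0.7515
E[S²] = E[S]²(1+C_s²) = 0.0305²·(1+1.33) = 0.002167
Wq = λ·E[S²]/(2(1−ρ)) = 24.64·0.002167/(2·0.2485) = 0.10747 hr

Final: 0.10747 hr
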